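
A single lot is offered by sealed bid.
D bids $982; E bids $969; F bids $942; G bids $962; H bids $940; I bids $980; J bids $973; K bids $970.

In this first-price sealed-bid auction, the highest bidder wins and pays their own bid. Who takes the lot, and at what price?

First-price sealed-bid auction: the highest bidder wins and pays their own bid.
Bids ranked: 982 (D) > 980 (I) > 973 (J) > 970 (K) > 969 (E) > 962 (G) > …
First-price: D pays what they bid, $982.

D pays $982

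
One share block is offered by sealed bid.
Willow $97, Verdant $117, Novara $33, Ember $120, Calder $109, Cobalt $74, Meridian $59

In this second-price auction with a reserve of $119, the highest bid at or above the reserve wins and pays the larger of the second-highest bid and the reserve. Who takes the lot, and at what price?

Sorting bids: 120 (Ember) > 117 (Verdant) > 109 (Calder) > 97 (Willow) > 74 (Cobalt) > 59 (Meridian) > …
Highest eligible bid: Ember at $120.
max(second-highest $117, reserve $119) = $119.

Ember pays $119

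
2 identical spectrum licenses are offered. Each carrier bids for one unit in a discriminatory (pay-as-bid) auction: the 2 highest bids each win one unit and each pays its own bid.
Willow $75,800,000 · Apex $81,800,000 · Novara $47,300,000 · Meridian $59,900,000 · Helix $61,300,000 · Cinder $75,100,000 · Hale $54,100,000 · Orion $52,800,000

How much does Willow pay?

Willow pays $75,800,000

Ordering the bids: 81,800,000 (Apex), 75,800,000 (Willow), 75,100,000 (Cinder), 61,300,000 (Helix), …
The 2 highest are Apex, Willow.
Willow wins → own bid $75,800,000.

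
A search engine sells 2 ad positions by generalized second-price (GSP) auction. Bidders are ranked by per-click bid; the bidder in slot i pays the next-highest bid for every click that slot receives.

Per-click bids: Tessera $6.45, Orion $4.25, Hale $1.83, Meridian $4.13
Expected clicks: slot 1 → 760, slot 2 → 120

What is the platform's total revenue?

Sorting advertisers: $6.45 (Tessera) > $4.25 (Orion) > $4.13 (Meridian) > …
Slot 1: Tessera pays $4.25 × 760 = $3230.00
Slot 2: Orion pays $4.13 × 120 = $495.60
Total = $3725.60

Total revenue: $3725.60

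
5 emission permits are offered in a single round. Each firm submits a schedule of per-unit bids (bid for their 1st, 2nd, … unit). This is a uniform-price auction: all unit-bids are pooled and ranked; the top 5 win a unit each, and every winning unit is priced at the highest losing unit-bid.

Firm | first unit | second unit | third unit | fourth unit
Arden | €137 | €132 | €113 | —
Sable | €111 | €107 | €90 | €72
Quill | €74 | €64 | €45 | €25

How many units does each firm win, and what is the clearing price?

All unit-bids, highest first — top 5: 137 (Arden-1), 132 (Arden-2), 113 (Arden-3), 111 (Sable-1), 107 (Sable-2)
First bid not allocated: €90.
Allocation: Arden 3, Sable 2.

Arden 3, Sable 2; clearing price €90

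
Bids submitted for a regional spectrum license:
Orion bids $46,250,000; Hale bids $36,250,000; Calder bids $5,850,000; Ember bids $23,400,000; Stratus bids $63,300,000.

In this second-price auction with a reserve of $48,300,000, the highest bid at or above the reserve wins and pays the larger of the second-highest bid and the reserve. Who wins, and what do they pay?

Stratus pays $48,300,000

Bids in order: 63,300,000 (Stratus) > 46,250,000 (Orion) > 36,250,000 (Hale) > 23,400,000 (Ember) > 5,850,000 (Calder)
Stratus has the top bid at or above the reserve ($63,300,000).
Second-highest bid $46,250,000 is below the reserve $48,300,000, so the reserve binds → payment $48,300,000.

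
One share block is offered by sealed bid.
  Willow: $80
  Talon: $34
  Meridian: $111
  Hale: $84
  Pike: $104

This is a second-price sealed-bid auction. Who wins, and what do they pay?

Bids in order: 111 (Meridian) > 104 (Pike) > 84 (Hale) > 80 (Willow) > 34 (Talon)
Meridian wins with the highest bid; price is set by the runner-up at $104.

Meridian pays $104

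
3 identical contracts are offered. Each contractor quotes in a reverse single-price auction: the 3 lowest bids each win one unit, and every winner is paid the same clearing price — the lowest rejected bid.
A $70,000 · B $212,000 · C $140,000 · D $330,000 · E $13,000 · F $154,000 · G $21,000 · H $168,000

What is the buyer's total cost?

Sorting: 13,000 (E), 21,000 (G), 70,000 (A), 140,000 (C), 154,000 (F), …
Winners (3 units): E, G, A.
Lowest unsuccessful bid: $140,000 → clearing price.
Total cost = 3 × $140,000 = $420,000.

Total cost: $420,000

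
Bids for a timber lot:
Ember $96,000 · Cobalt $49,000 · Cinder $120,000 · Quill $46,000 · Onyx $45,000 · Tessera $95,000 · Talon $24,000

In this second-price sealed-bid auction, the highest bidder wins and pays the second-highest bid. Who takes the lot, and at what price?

Sorting bids: 120,000 (Cinder) > 96,000 (Ember) > 95,000 (Tessera) > 49,000 (Cobalt) > 46,000 (Quill) > 45,000 (Onyx) > …
Cinder wins with the highest bid; price is set by the runner-up at $96,000.

Cinder pays $96,000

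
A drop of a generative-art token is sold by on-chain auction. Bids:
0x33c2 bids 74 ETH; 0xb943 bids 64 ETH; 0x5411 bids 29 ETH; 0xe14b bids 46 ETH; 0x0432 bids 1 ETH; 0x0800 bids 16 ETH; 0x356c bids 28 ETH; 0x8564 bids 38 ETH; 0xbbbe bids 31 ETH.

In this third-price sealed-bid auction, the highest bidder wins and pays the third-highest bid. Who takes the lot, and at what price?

0x33c2 pays 46 ETH

Bids ranked: 74 (0x33c2) > 64 (0xb943) > 46 (0xe14b) > 38 (0x8564) > 31 (0xbbbe) > 29 (0x5411) > …
0x33c2 wins; payment is bid #3 in the ranking = 46 ETH.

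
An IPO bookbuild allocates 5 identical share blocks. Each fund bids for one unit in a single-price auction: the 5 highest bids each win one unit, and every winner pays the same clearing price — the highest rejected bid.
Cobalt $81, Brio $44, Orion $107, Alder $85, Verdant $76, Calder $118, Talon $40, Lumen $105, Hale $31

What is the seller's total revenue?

Total revenue: $380

Sorting: 118 (Calder), 107 (Orion), 105 (Lumen), 85 (Alder), 81 (Cobalt), 76 (Verdant), 44 (Brio), …
The 5 highest are Calder, Orion, Lumen, Alder, Cobalt.
Clearing price = highest rejected bid = $76.
Total revenue = 5 × $76 = $380.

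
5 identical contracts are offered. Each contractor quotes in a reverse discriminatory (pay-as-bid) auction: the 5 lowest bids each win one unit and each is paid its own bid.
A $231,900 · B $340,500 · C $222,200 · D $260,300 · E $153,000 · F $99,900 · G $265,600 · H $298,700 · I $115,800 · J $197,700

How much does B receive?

B is paid $0

Ordering the bids: 99,900 (F), 115,800 (I), 153,000 (E), 197,700 (J), 222,200 (C), 231,900 (A), 260,300 (D), …
The 5 lowest are F, I, E, J, C.
B does not win → $0.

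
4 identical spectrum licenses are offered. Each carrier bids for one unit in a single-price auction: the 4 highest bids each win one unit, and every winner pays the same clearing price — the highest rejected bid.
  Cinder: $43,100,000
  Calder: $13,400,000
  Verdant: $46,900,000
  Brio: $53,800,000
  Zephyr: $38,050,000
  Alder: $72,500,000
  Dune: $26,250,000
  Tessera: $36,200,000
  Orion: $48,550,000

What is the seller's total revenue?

Bids ranked high→low: 72,500,000 (Alder), 53,800,000 (Brio), 48,550,000 (Orion), 46,900,000 (Verdant), 43,100,000 (Cinder), 38,050,000 (Zephyr), …
Winners (4 units): Alder, Brio, Orion, Verdant.
First losing bid is Cinder's $43,100,000, which sets the uniform price.
Total revenue = 4 × $43,100,000 = $172,400,000.

Total revenue: $172,400,000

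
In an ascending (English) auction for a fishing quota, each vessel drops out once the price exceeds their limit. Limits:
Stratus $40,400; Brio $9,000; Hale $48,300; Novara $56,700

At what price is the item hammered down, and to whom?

Sorting limits: 56,700 (Novara) > 48,300 (Hale) > 40,400 (Stratus) > 9,000 (Brio)
Hale is the last rival to drop out, at $48,300; Novara remains and wins at that price.

Novara wins at $48,300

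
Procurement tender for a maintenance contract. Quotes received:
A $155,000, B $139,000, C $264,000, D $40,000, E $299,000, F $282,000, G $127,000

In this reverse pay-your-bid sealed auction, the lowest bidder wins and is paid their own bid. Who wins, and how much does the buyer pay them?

Sorting bids: 40,000 (D) < 127,000 (G) < 139,000 (B) < 155,000 (A) < 264,000 (C) < 282,000 (F) < …
D is lowest → is paid own bid, $40,000.

D is paid $40,000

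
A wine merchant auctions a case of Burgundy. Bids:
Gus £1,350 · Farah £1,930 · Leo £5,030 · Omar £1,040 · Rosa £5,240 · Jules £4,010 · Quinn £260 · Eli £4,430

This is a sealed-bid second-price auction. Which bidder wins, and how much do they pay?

Bids ranked: 5,240 (Rosa) > 5,030 (Leo) > 4,430 (Eli) > 4,010 (Jules) > 1,930 (Farah) > 1,350 (Gus) > …
Rosa wins with the highest bid; price is set by the runner-up at £5,030.

Rosa pays £5,030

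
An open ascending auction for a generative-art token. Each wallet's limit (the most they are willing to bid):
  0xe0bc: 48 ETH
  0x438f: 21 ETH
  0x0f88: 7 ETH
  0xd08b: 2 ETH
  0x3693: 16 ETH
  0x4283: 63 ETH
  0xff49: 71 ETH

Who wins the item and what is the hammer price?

0xff49 wins at 63 ETH

Ascending (English) auction: the price rises until one bidder remains; the winner pays the price at which the last rival dropped out.
Limits ranked: 71 (0xff49) > 63 (0x4283) > 48 (0xe0bc) > 21 (0x438f) > 16 (0x3693) > 7 (0x0f88) > …
0x4283 is the last rival to drop out, at 63 ETH; 0xff49 remains and wins at that price.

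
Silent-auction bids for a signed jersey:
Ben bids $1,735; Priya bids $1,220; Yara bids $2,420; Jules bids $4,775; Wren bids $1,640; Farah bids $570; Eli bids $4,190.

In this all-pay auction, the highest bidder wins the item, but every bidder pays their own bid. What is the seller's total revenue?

Total revenue: $16,550

All-pay auction: the highest bidder wins the item, but every bidder pays their own bid.
Bids ranked: 4,775 (Jules) > 4,190 (Eli) > 2,420 (Yara) > 1,735 (Ben) > 1,640 (Wren) > 1,220 (Priya) > …
Jules wins with the top bid; all bids are sunk regardless.
Every bidder forfeits their bid regardless of winning.
Revenue = 1,735 + 1,220 + 2,420 + 4,775 + 1,640 + 570 + 4,190 = $16,550.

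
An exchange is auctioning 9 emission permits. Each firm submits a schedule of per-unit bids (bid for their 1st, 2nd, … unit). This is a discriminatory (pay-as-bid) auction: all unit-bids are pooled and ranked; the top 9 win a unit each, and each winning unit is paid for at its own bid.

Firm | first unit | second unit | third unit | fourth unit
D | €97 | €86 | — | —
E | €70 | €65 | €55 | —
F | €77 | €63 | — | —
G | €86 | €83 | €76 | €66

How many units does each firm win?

D 2, E 2, F 1, G 4

Pooled unit-bids ranked (top 9): 97 (D-1), 86 (D-2), 86 (G-1), 83 (G-2), 77 (F-1), 76 (G-3), 70 (E-1), 66 (G-4), 65 (E-2)
Next rejected bid: €63 (not a price — pay-as-bid).
Allocation: D 2, E 2, F 1, G 4.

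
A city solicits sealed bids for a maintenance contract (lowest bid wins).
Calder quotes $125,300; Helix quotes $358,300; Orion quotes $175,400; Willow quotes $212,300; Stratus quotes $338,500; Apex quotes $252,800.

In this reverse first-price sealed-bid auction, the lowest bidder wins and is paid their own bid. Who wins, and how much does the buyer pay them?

Calder is paid $125,300

Reverse first-price sealed-bid auction: the lowest bidder wins and is paid their own bid.
Bids ranked: 125,300 (Calder) < 175,400 (Orion) < 212,300 (Willow) < 252,800 (Apex) < 338,500 (Stratus) < 358,300 (Helix)
Calder is lowest → is paid own bid, $125,300.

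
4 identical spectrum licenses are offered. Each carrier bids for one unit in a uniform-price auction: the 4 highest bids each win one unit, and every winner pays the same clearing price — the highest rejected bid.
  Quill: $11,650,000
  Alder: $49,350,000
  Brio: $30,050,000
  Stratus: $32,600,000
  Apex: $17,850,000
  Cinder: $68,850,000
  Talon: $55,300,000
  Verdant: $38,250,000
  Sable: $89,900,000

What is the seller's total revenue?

Sorting: 89,900,000 (Sable), 68,850,000 (Cinder), 55,300,000 (Talon), 49,350,000 (Alder), 38,250,000 (Verdant), 32,600,000 (Stratus), …
Top 4: Sable, Cinder, Talon, Alder.
Highest unsuccessful bid: $38,250,000 → clearing price.
Total revenue = 4 × $38,250,000 = $153,000,000.

Total revenue: $153,000,000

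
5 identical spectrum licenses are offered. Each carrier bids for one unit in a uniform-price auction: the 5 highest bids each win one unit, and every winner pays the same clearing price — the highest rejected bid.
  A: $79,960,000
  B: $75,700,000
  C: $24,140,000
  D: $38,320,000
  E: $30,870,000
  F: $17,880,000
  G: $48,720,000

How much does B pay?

B pays $24,140,000

Ordering the bids: 79,960,000 (A), 75,700,000 (B), 48,720,000 (G), 38,320,000 (D), 30,870,000 (E), 24,140,000 (C), 17,880,000 (F)
Winners (5 units): A, B, G, D, E.
First losing bid is C's $24,140,000, which sets the uniform price.
B wins → pays $24,140,000.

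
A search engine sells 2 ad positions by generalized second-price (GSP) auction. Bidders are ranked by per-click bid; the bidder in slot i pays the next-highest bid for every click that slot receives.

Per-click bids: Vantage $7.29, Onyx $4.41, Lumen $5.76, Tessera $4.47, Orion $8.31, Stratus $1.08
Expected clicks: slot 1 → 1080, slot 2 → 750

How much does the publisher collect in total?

Total revenue: $12193.20

Per-click bids in order: $8.31 (Orion) > $7.29 (Vantage) > $5.76 (Lumen) > …
Slot 1: Orion pays $7.29 × 1080 = $7873.20
Slot 2: Vantage pays $5.76 × 750 = $4320.00
Total = $12193.20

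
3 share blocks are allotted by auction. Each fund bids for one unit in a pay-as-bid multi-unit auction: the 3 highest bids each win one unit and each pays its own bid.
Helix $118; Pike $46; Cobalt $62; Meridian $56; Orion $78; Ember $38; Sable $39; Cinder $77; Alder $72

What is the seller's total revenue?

Total revenue: $273

Ordering the bids: 118 (Helix), 78 (Orion), 77 (Cinder), 72 (Alder), 62 (Cobalt), …
Winners (3 units): Helix, Orion, Cinder.
Total revenue = 118 + 78 + 77 = $273.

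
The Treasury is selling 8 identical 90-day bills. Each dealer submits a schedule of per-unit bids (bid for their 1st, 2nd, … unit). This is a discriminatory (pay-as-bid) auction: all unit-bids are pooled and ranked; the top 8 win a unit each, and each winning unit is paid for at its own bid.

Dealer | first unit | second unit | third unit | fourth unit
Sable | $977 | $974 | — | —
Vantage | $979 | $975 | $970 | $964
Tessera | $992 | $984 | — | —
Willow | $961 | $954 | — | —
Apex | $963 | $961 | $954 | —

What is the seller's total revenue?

Total revenue: $7,815

All unit-bids, highest first — top 8: 992 (Tessera-1), 984 (Tessera-2), 979 (Vantage-1), 977 (Sable-1), 975 (Vantage-2), 974 (Sable-2), 970 (Vantage-3), 964 (Vantage-4)
Next rejected bid: $963 (not a price — pay-as-bid).
Each winning unit pays its own bid.
Revenue = 992 + 984 + 979 + 977 + 975 + 974 + 970 + 964 = $7,815.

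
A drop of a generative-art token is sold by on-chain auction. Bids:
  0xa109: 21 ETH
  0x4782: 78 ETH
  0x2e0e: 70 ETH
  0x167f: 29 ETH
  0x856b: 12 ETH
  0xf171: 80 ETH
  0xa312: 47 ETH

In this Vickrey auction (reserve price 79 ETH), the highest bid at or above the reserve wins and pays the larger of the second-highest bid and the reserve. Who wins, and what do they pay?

0xf171 pays 79 ETH

Rule: the highest bid at or above the reserve wins and pays the larger of the second-highest bid and the reserve.
Bids ranked: 80 (0xf171) > 78 (0x4782) > 70 (0x2e0e) > 47 (0xa312) > 29 (0x167f) > 21 (0xa109) > …
0xf171 has the top bid at or above the reserve (80 ETH).
max(second-highest 78 ETH, reserve 79 ETH) = 79 ETH.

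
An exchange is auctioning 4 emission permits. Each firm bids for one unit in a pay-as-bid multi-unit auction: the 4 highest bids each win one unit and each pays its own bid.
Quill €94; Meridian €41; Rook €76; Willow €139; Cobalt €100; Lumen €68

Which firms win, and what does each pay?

Sorting: 139 (Willow), 100 (Cobalt), 94 (Quill), 76 (Rook), 68 (Lumen), 41 (Meridian)
The 4 highest are Willow, Cobalt, Quill, Rook.
Each winner pays its own bid: Willow €139, Cobalt €100, Quill €94, Rook €76.

Willow €139, Cobalt €100, Quill €94, Rook €76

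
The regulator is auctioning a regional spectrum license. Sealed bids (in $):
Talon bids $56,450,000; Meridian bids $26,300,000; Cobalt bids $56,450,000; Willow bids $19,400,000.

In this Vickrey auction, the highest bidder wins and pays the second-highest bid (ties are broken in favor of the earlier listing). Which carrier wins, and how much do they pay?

Bids ranked: 56,450,000 (Talon) > 56,450,000 (Cobalt) > 26,300,000 (Meridian) > 19,400,000 (Willow)
Talon and Cobalt tie at $56,450,000; tie-break gives it to Talon.
Talon is highest; pays the second-highest bid, $56,450,000.

Talon pays $56,450,000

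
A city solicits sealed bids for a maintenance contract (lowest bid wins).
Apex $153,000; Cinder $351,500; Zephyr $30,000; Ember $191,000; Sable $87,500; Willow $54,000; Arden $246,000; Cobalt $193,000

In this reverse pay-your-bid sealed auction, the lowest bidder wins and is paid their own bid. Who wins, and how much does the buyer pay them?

Zephyr is paid $30,000

Bids ranked: 30,000 (Zephyr) < 54,000 (Willow) < 87,500 (Sable) < 153,000 (Apex) < 191,000 (Ember) < 193,000 (Cobalt) < …
Zephyr has the lowest bid and is paid exactly that: $30,000.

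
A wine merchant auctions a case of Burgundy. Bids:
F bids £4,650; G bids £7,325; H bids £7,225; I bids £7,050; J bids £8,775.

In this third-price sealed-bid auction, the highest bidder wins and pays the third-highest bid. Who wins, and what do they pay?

J pays £7,225

Bids in order: 8,775 (J) > 7,325 (G) > 7,225 (H) > 7,050 (I) > 4,650 (F)
J wins; payment is bid #3 in the ranking = £7,225.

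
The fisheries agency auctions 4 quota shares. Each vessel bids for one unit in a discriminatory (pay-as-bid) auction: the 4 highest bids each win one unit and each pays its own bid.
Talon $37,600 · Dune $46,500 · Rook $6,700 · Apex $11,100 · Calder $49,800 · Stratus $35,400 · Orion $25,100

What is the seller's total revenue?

Total revenue: $169,300

Bids ranked high→low: 49,800 (Calder), 46,500 (Dune), 37,600 (Talon), 35,400 (Stratus), 25,100 (Orion), 11,100 (Apex), …
Winners (4 units): Calder, Dune, Talon, Stratus.
Total revenue = 49,800 + 46,500 + 37,600 + 35,400 = $169,300.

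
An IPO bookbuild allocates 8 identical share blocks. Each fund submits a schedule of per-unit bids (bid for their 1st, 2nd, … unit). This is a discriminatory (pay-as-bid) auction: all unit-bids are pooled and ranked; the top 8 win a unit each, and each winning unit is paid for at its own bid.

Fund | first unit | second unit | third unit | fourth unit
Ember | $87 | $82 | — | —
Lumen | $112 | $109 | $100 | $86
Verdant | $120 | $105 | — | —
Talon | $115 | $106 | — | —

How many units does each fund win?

Ember 1, Lumen 3, Talon 2, Verdant 2

Merging the schedules and taking the best 8: 120 (Verdant-1), 115 (Talon-1), 112 (Lumen-1), 109 (Lumen-2), 106 (Talon-2), 105 (Verdant-2), 100 (Lumen-3), 87 (Ember-1)
Next rejected bid: $86 (not a price — pay-as-bid).
Allocation: Ember 1, Lumen 3, Talon 2, Verdant 2.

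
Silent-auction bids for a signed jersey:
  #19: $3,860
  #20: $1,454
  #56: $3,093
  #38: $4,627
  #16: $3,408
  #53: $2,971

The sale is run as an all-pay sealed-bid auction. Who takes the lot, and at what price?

Bids in order: 4,627 (#38) > 3,860 (#19) > 3,408 (#16) > 3,093 (#56) > 2,971 (#53) > 1,454 (#20)
#38 is highest and takes the item; every bidder forfeits their bid.

#38 pays $4,627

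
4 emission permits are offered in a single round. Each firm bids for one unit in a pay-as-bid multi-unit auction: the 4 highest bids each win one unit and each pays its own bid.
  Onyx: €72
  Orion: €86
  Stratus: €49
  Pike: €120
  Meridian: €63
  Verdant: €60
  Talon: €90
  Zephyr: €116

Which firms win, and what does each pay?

Sorting: 120 (Pike), 116 (Zephyr), 90 (Talon), 86 (Orion), 72 (Onyx), 63 (Meridian), …
Winners (4 units): Pike, Zephyr, Talon, Orion.
Each winner pays its own bid: Pike €120, Zephyr €116, Talon €90, Orion €86.

Pike €120, Zephyr €116, Talon €90, Orion €86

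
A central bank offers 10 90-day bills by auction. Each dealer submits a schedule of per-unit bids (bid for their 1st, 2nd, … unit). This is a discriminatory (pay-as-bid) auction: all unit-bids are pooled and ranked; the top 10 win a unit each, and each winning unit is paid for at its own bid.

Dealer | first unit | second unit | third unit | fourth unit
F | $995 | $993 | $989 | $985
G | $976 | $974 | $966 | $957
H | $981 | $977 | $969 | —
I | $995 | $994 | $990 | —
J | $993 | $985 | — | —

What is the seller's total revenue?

Total revenue: $9,900

Merging the schedules and taking the best 10: 995 (F-1), 995 (I-1), 994 (I-2), 993 (F-2), 993 (J-1), 990 (I-3), 989 (F-3), 985 (F-4), 985 (J-2), 981 (H-1)
Next rejected bid: $977 (not a price — pay-as-bid).
Each winning unit pays its own bid.
Revenue = 995 + 995 + 994 + 993 + 993 + 990 + 989 + 985 + 985 + 981 = $9,900.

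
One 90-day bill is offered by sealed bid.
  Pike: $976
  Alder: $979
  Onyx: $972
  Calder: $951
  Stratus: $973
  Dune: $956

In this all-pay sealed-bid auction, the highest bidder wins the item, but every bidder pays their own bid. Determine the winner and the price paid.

Bids in order: 979 (Alder) > 976 (Pike) > 973 (Stratus) > 972 (Onyx) > 956 (Dune) > 951 (Calder)
Alder is highest and takes the item; every bidder forfeits their bid.

Alder pays $979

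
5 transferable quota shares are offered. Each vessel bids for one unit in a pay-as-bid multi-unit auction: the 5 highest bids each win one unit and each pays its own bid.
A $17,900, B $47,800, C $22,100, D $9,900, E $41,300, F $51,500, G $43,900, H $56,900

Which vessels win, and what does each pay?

Bids ranked high→low: 56,900 (H), 51,500 (F), 47,800 (B), 43,900 (G), 41,300 (E), 22,100 (C), 17,900 (A), …
The 5 highest are H, F, B, G, E.
Each winner pays its own bid: H $56,900, F $51,500, B $47,800, G $43,900, E $41,300.

H $56,900, F $51,500, B $47,800, G $43,900, E $41,300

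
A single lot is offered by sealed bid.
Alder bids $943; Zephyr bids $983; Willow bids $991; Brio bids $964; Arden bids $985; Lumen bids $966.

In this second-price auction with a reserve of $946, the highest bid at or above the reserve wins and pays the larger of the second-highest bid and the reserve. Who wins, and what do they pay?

Willow pays $985

Second-price auction with a reserve of $946: the highest bid at or above the reserve wins and pays the larger of the second-highest bid and the reserve.
Sorting bids: 991 (Willow) > 985 (Arden) > 983 (Zephyr) > 966 (Lumen) > 964 (Brio) > 943 (Alder)
Highest eligible bid: Willow at $991.
max(second-highest $985, reserve $946) = $985; the reserve does not bind.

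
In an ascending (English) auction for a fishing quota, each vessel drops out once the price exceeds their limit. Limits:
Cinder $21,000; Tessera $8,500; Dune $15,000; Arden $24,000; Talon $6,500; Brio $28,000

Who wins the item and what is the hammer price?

Brio wins at $24,000

Rule: the price rises until one bidder remains; the winner pays the price at which the last rival dropped out.
Limits in order: 28,000 (Brio) > 24,000 (Arden) > 21,000 (Cinder) > 15,000 (Dune) > 8,500 (Tessera) > 6,500 (Talon)
Arden is the last rival to drop out, at $24,000; Brio remains and wins at that price.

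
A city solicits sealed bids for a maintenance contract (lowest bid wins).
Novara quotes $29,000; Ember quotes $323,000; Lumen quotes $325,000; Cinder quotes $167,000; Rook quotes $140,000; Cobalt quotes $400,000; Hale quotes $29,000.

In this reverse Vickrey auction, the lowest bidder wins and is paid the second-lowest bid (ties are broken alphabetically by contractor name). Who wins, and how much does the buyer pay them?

Reverse Vickrey auction: the lowest bidder wins and is paid the second-lowest bid.
Sorting bids: 29,000 (Hale) < 29,000 (Novara) < 140,000 (Rook) < 167,000 (Cinder) < 323,000 (Ember) < 325,000 (Lumen) < …
Hale and Novara tie at $29,000; tie-break gives it to Hale.
Second-price: Hale is paid Novara's bid of $29,000.

Hale is paid $29,000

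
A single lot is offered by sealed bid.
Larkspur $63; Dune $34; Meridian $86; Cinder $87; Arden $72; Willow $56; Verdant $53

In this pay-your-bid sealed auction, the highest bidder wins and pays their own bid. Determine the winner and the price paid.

Sorting bids: 87 (Cinder) > 86 (Meridian) > 72 (Arden) > 63 (Larkspur) > 56 (Willow) > 53 (Verdant) > …
Cinder is highest → pays own bid, $87.

Cinder pays $87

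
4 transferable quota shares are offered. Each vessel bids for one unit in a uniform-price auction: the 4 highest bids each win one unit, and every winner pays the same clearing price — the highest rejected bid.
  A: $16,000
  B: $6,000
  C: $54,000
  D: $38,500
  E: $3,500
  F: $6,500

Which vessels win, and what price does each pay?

Ordering the bids: 54,000 (C), 38,500 (D), 16,000 (A), 6,500 (F), 6,000 (B), 3,500 (E)
Top 4: C, D, A, F.
First losing bid is B's $6,000, which sets the uniform price.

C, D, A, F; each pays $6,000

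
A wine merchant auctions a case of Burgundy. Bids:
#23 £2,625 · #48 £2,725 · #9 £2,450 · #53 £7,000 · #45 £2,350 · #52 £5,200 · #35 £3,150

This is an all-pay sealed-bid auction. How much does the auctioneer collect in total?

All-pay sealed-bid auction: the highest bidder wins the item, but every bidder pays their own bid.
Bids in order: 7,000 (#53) > 5,200 (#52) > 3,150 (#35) > 2,725 (#48) > 2,625 (#23) > 2,450 (#9) > …
#53 wins with the top bid; all bids are sunk regardless.
Every bidder forfeits their bid regardless of winning.
Revenue = 2,625 + 2,725 + 2,450 + 7,000 + 2,350 + 5,200 + 3,150 = £25,500.

Total revenue: £25,500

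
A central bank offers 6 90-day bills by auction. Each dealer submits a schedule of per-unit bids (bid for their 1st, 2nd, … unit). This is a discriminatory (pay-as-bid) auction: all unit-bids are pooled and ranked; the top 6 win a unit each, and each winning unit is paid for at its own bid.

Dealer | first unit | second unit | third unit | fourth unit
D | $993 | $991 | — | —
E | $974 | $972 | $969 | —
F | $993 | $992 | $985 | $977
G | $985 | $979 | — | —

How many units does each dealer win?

All unit-bids, highest first — top 6: 993 (D-1), 993 (F-1), 992 (F-2), 991 (D-2), 985 (F-3), 985 (G-1)
Next rejected bid: $979 (not a price — pay-as-bid).
Allocation: D 2, F 3, G 1.

D 2, F 3, G 1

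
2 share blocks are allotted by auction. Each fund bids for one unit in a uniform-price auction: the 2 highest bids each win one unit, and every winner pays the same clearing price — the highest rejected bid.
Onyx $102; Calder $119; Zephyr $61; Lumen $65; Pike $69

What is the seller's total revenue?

Total revenue: $138

Ordering the bids: 119 (Calder), 102 (Onyx), 69 (Pike), 65 (Lumen), …
The 2 highest are Calder, Onyx.
Clearing price = highest rejected bid = $69.
Total revenue = 2 × $69 = $138.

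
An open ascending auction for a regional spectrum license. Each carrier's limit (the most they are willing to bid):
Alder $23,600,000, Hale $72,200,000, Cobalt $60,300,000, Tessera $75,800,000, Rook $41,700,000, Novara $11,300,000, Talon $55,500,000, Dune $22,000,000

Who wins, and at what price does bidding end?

Tessera wins at $72,200,000

Rule: the price rises until one bidder remains; the winner pays the price at which the last rival dropped out.
Limits in order: 75,800,000 (Tessera) > 72,200,000 (Hale) > 60,300,000 (Cobalt) > 55,500,000 (Talon) > 41,700,000 (Rook) > 23,600,000 (Alder) > …
Bidding ends when Hale exits at $72,200,000; Tessera takes it.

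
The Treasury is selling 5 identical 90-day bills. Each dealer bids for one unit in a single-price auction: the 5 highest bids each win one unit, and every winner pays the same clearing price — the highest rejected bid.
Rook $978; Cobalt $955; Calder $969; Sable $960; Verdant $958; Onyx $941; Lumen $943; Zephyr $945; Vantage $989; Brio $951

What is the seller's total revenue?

Sorting: 989 (Vantage), 978 (Rook), 969 (Calder), 960 (Sable), 958 (Verdant), 955 (Cobalt), 951 (Brio), …
The 5 highest are Vantage, Rook, Calder, Sable, Verdant.
First losing bid is Cobalt's $955, which sets the uniform price.
Total revenue = 5 × $955 = $4,775.

Total revenue: $4,775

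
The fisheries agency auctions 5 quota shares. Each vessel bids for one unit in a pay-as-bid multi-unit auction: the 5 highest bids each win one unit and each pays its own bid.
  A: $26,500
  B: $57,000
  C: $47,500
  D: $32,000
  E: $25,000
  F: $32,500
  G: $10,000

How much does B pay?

Bids ranked high→low: 57,000 (B), 47,500 (C), 32,500 (F), 32,000 (D), 26,500 (A), 25,000 (E), 10,000 (G)
Top 5: B, C, F, D, A.
B wins → own bid $57,000.

B pays $57,000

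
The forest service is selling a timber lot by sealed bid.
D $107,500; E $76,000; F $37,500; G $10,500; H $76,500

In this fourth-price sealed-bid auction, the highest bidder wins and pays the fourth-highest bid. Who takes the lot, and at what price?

Bids ranked: 107,500 (D) > 76,500 (H) > 76,000 (E) > 37,500 (F) > 10,500 (G)
D is highest; pays the fourth-highest bid, $37,500.

D pays $37,500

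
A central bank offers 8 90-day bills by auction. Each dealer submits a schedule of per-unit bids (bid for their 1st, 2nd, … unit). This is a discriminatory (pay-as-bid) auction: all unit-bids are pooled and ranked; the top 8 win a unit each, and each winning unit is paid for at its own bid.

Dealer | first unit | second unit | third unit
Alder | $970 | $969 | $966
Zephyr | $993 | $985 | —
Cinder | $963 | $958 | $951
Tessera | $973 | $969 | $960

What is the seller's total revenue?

All unit-bids, highest first — top 8: 993 (Zephyr-1), 985 (Zephyr-2), 973 (Tessera-1), 970 (Alder-1), 969 (Alder-2), 969 (Tessera-2), 966 (Alder-3), 963 (Cinder-1)
Next rejected bid: $960 (not a price — pay-as-bid).
Each winning unit pays its own bid.
Revenue = 993 + 985 + 973 + 970 + 969 + 969 + 966 + 963 = $7,788.

Total revenue: $7,788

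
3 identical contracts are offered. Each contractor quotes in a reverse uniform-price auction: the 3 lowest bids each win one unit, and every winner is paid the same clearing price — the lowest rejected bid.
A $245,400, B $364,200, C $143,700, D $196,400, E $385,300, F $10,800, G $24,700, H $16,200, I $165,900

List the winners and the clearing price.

F, H, G; each is paid $143,700

Bids ranked low→high: 10,800 (F), 16,200 (H), 24,700 (G), 143,700 (C), 165,900 (I), …
Winners (3 units): F, H, G.
Clearing price = lowest rejected bid = $143,700.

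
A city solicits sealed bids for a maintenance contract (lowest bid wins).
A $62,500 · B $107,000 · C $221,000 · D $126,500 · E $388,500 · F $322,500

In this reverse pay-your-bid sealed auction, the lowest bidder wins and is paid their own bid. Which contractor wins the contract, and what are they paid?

A is paid $62,500

Sorting bids: 62,500 (A) < 107,000 (B) < 126,500 (D) < 221,000 (C) < 322,500 (F) < 388,500 (E)
A has the lowest bid and is paid exactly that: $62,500.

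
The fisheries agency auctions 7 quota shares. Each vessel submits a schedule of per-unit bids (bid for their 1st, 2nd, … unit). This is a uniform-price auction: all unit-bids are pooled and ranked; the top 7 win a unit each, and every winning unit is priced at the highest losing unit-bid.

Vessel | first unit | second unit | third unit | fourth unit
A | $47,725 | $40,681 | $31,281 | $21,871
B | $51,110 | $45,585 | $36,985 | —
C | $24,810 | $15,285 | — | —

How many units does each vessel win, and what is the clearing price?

A 3, B 3, C 1; clearing price $21,871

Pooled unit-bids ranked (top 7): 51,110 (B-1), 47,725 (A-1), 45,585 (B-2), 40,681 (A-2), 36,985 (B-3), 31,281 (A-3), 24,810 (C-1)
First bid not allocated: $21,871.
Allocation: A 3, B 3, C 1.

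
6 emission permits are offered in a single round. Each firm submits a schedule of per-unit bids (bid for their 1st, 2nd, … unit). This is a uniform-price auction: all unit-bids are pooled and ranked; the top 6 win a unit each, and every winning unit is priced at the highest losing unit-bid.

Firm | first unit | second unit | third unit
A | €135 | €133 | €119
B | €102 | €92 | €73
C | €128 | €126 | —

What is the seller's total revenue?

Total revenue: €552

All unit-bids, highest first — top 6: 135 (A-1), 133 (A-2), 128 (C-1), 126 (C-2), 119 (A-3), 102 (B-1)
Highest rejected unit-bid = €92.
Allocation: A 3, B 1, C 2. Every unit priced at €92.
Revenue = 6 × 92 = €552.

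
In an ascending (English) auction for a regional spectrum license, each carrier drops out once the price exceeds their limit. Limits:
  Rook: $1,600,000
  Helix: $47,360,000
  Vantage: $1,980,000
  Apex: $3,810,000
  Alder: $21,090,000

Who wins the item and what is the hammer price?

Limits in order: 47,360,000 (Helix) > 21,090,000 (Alder) > 3,810,000 (Apex) > 1,980,000 (Vantage) > 1,600,000 (Rook)
Alder is the last rival to drop out, at $21,090,000; Helix remains and wins at that price.

Helix wins at $21,090,000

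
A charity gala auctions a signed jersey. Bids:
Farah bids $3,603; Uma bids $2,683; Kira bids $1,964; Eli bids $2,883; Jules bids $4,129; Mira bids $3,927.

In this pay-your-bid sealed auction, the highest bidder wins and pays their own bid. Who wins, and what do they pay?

Bids ranked: 4,129 (Jules) > 3,927 (Mira) > 3,603 (Farah) > 2,883 (Eli) > 2,683 (Uma) > 1,964 (Kira)
First-price: Jules pays what they bid, $4,129.

Jules pays $4,129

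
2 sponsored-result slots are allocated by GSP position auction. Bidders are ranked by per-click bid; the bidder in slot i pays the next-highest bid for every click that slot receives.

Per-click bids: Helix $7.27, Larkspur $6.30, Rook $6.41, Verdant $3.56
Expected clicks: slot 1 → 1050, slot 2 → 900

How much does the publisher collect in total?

Per-click bids in order: $7.27 (Helix) > $6.41 (Rook) > $6.30 (Larkspur) > …
Slot 1: Helix pays $6.41 × 1050 = $6730.50
Slot 2: Rook pays $6.30 × 900 = $5670.00
Total = $12400.50

Total revenue: $12400.50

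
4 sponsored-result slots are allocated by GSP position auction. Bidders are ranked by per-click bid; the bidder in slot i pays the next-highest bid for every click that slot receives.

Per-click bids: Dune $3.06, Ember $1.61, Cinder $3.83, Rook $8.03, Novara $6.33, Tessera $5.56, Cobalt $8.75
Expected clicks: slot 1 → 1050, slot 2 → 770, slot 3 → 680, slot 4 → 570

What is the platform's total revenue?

Total revenue: $19269.50

Ranked by bid: $8.75 (Cobalt) > $8.03 (Rook) > $6.33 (Novara) > $5.56 (Tessera) > $3.83 (Cinder) > …
Slot 1: Cobalt pays $8.03 × 1050 = $8431.50
Slot 2: Rook pays $6.33 × 770 = $4874.10
Slot 3: Novara pays $5.56 × 680 = $3780.80
Slot 4: Tessera pays $3.83 × 570 = $2183.10
Total = $19269.50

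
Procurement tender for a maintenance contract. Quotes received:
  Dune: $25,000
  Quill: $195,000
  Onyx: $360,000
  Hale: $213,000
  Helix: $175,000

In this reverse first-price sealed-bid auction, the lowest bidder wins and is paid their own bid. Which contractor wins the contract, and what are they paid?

Dune is paid $25,000

Bids in order: 25,000 (Dune) < 175,000 (Helix) < 195,000 (Quill) < 213,000 (Hale) < 360,000 (Onyx)
Dune has the lowest bid and is paid exactly that: $25,000.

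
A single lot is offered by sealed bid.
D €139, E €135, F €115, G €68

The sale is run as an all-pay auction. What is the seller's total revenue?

Bids ranked: 139 (D) > 135 (E) > 115 (F) > 68 (G)
D wins with the top bid; all bids are sunk regardless.
Every bidder forfeits their bid regardless of winning.
Revenue = 139 + 135 + 115 + 68 = €457.

Total revenue: €457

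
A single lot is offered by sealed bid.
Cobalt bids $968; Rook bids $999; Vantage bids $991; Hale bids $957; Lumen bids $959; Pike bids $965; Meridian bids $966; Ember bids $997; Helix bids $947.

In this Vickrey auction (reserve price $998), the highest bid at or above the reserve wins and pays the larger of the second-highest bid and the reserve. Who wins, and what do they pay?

Vickrey auction (reserve price $998): the highest bid at or above the reserve wins and pays the larger of the second-highest bid and the reserve.
Bids in order: 999 (Rook) > 997 (Ember) > 991 (Vantage) > 968 (Cobalt) > 966 (Meridian) > 965 (Pike) > …
Highest eligible bid: Rook at $999.
Second-highest bid $997 is below the reserve $998, so the reserve binds → payment $998.

Rook pays $998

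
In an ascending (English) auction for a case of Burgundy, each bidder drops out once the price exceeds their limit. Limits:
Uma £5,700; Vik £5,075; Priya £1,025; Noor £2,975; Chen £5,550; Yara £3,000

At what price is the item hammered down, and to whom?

Uma wins at £5,550

Open ascending-bid auction: the price rises until one bidder remains; the winner pays the price at which the last rival dropped out.
Limits ranked: 5,700 (Uma) > 5,550 (Chen) > 5,075 (Vik) > 3,000 (Yara) > 2,975 (Noor) > 1,025 (Priya)
Chen is the last rival to drop out, at £5,550; Uma remains and wins at that price.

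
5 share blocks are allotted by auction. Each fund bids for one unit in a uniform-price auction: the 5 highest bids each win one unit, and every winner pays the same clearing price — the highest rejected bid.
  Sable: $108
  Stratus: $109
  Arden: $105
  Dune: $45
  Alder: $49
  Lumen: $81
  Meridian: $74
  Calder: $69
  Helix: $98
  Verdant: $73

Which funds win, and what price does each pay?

Stratus, Sable, Arden, Helix, Lumen; each pays $74

Bids ranked high→low: 109 (Stratus), 108 (Sable), 105 (Arden), 98 (Helix), 81 (Lumen), 74 (Meridian), 73 (Verdant), …
Top 5: Stratus, Sable, Arden, Helix, Lumen.
Highest unsuccessful bid: $74 → clearing price.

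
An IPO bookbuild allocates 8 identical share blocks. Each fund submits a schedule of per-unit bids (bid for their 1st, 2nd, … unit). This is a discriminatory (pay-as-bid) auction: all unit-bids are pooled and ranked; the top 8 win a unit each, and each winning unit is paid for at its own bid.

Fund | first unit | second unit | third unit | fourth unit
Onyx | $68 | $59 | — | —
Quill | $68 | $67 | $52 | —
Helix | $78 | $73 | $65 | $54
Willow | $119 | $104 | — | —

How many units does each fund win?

Helix 3, Onyx 1, Quill 2, Willow 2

Pooled unit-bids ranked (top 8): 119 (Willow-1), 104 (Willow-2), 78 (Helix-1), 73 (Helix-2), 68 (Onyx-1), 68 (Quill-1), 67 (Quill-2), 65 (Helix-3)
Next rejected bid: $59 (not a price — pay-as-bid).
Allocation: Helix 3, Onyx 1, Quill 2, Willow 2.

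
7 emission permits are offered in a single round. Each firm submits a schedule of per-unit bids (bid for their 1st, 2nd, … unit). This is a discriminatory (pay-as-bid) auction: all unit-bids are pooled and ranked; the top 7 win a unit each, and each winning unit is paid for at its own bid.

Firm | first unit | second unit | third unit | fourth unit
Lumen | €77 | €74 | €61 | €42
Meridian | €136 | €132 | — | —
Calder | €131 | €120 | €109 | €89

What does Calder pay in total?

Merging the schedules and taking the best 7: 136 (Meridian-1), 132 (Meridian-2), 131 (Calder-1), 120 (Calder-2), 109 (Calder-3), 89 (Calder-4), 77 (Lumen-1)
Next rejected bid: €74 (not a price — pay-as-bid).
Calder's winning unit-bids: 131 + 120 + 109 + 89 = €449.

Calder pays €449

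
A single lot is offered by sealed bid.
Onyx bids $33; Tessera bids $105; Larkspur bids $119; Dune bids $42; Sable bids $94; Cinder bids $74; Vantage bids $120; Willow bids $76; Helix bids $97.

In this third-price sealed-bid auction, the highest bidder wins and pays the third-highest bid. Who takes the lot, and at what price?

Sorting bids: 120 (Vantage) > 119 (Larkspur) > 105 (Tessera) > 97 (Helix) > 94 (Sable) > 76 (Willow) > …
Vantage wins; payment is bid #3 in the ranking = $105.

Vantage pays $105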